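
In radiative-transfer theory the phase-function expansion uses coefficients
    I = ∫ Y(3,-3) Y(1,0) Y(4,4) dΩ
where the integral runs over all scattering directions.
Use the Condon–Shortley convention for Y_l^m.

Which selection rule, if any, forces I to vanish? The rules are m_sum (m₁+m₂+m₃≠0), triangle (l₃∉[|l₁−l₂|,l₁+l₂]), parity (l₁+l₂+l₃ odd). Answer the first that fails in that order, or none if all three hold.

Σmᵢ = 1  ✗
l₃∈[|l₁−l₂|,l₁+l₂]=[2,4], have l₃=4
Σlᵢ = 8 ⇒ even

m_sum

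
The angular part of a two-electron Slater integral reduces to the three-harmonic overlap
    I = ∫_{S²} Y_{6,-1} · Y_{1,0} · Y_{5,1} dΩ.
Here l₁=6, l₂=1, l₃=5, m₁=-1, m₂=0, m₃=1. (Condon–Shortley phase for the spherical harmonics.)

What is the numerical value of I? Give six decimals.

-0.241725

Rules hold: Σm=0, L=12 even, 5≤5≤7.
N = 13·3·11 = 429
Δ = 2!·10!·0!/13! = 1/858
Racah Σ t=1..1: t=1:−1/14400 = -1/14400
⇒ 3j(6 1 5; 0 0 0)² = 6/143, sgn +1
Racah Σ t=1..1: t=1:−1/17280 = -1/17280
⇒ 3j(6 1 5; -1 0 1)² = 35/858, sgn -1
4πI² = N·(3j₀)²·(3jₘ)² = 105/143
I = -1·√(0.734266/4π) = -0.24172507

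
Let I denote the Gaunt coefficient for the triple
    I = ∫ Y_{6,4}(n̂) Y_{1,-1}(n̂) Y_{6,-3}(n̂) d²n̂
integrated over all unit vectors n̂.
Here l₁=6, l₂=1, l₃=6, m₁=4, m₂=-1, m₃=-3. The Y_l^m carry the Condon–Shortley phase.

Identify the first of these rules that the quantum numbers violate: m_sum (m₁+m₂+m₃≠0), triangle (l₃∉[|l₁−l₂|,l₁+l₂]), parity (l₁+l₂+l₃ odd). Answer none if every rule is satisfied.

parity

Σmᵢ = 0  ✓
l₃∈[|l₁−l₂|,l₁+l₂]=[5,7], have l₃=6  ✓
Σlᵢ = 13 ⇒ odd  ✗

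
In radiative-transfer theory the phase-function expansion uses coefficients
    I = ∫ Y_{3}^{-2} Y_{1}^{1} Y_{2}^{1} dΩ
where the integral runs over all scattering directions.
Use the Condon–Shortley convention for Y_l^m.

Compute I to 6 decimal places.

0.261169

Rules hold: Σm=0, L=6 even, 2≤2≤4.
N = 7·3·5 = 105
Δ = 2!·4!·0!/7! = 1/105
Racah Σ t=1..1: t=1:−1/4 = -1/4
⇒ 3j(3 1 2; 0 0 0)² = 3/35, sgn -1
Racah Σ t=2..2: t=2:+1/12 = 1/12
⇒ 3j(3 1 2; -2 1 1)² = 2/21, sgn -1
4πI² = N·(3j₀)²·(3jₘ)² = 6/7
I = +1·√(0.857143/4π) = 0.26116903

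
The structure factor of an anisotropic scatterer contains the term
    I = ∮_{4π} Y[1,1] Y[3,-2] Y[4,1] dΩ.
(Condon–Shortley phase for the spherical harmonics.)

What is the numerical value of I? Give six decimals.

-0.106622

m-sum 0 ✓  L=8 even ✓  2≤4≤4 ✓
Π(2lᵢ+1) = 3×7×9 = 189
triangle coeff Δ(1,3,4) = 1/252
Σ_t [0,0]: t=0:+1/36 = 1/36
(3j)²=4/63 [(1 3 4; 0 0 0)], sign=+1
Σ_t [0,0]: t=0:+1/240 = 1/240
(3j)²=1/84 [(1 3 4; 1 -2 1)], sign=-1
⇒ 4πI² = 1/7
I = (-1)√(1/7/(4π)) = -0.10662181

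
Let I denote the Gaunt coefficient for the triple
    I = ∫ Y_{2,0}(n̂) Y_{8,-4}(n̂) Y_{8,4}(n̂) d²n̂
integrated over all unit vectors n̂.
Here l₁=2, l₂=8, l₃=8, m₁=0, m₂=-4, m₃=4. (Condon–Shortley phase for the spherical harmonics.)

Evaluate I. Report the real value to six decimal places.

m-sum 0 ✓  L=18 even ✓  6≤8≤10 ✓
Π(2lᵢ+1) = 5×17×17 = 1445
triangle coeff Δ(2,8,8) = 1/348840
Σ_t [0,2]: t=0:+1/116121600 t=1:−1/25401600 t=2:+1/116121600 = -1/45158400
(3j)²=24/1615 [(2 8 8; 0 0 0)], sign=-1
Σ_t [0,2]: t=0:+1/348364800 t=1:−1/239500800 t=2:+1/3832012800 = -1/958003200
(3j)²=8/4845 [(2 8 8; 0 -4 4)], sign=-1
⇒ 4πI² = 64/1805
I = (+1)√(64/1805/(4π)) = 0.05311858

0.053119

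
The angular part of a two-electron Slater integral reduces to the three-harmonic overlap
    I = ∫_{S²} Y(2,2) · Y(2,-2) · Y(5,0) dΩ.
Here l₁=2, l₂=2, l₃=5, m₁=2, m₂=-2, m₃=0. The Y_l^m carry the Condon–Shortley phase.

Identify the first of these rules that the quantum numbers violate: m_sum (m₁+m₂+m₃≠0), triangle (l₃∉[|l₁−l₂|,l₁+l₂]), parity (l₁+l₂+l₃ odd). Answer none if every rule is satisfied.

azimuthal sum: 2 − 2 + 0 = 0  ✓
0 ≤ 5 ≤ 4 (triangle on l)  ✗
L = 2 + 2 + 5 = 9 (odd)

triangle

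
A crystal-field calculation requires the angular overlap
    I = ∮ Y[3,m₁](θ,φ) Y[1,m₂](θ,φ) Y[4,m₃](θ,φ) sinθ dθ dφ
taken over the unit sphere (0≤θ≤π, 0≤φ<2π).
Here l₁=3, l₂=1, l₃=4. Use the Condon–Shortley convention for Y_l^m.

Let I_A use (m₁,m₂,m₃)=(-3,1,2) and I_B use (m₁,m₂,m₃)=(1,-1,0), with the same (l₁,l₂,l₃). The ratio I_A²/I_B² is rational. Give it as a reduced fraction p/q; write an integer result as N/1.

Shared (l₁,l₂,l₃)=(3,1,4): N and (l;000)² cancel in I_A²/I_B².
A: Δ = 0!·6!·2!/9! = 1/252; Racah Σ t=0..0: t=0:+1/1440 = 1/1440; ⇒ 3j(3 1 4; -3 1 2)² = 1/252, sgn +1
B: Δ = 0!·6!·2!/9! = 1/252; Racah Σ t=0..0: t=0:+1/96 = 1/96; ⇒ 3j(3 1 4; 1 -1 0)² = 1/42, sgn +1
I_A²/I_B² = (1/252)/(1/42) = 1/6

1/6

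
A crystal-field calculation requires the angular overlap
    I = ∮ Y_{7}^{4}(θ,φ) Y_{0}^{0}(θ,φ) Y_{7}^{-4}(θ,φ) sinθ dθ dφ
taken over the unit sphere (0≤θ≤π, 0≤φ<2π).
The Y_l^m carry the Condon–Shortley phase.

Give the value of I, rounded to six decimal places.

Rules hold: Σm=0, L=14 even, 7≤7≤7.
N = 15·1·15 = 225
Δ = 0!·14!·0!/15! = 1/15
Racah Σ t=0..0: t=0:+1/25401600 = 1/25401600
⇒ 3j(7 0 7; 0 0 0)² = 1/15, sgn -1
Racah Σ t=0..0: t=0:+1/239500800 = 1/239500800
⇒ 3j(7 0 7; 4 0 -4)² = 1/15, sgn -1
4πI² = N·(3j₀)²·(3jₘ)² = 1/1
I = +1·√(1/4π) = 0.28209479

0.282095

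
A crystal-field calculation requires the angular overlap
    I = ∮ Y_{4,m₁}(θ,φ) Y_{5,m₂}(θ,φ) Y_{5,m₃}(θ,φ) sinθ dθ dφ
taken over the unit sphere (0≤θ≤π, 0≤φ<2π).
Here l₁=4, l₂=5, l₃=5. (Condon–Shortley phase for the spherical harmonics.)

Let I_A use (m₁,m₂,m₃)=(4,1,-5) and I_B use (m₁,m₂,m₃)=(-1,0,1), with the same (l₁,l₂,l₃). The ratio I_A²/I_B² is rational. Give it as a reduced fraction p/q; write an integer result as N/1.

2/1

l's match ⇒ only the (l;m) 3-j factors differ between A and B.
A: triangle coeff Δ(4,5,5) = 1/3153150; Σ_t [0,0]: t=0:+1/414720 = 1/414720; (3j)²=2/429 [(4 5 5; 4 1 -5)], sign=+1
B: triangle coeff Δ(4,5,5) = 1/3153150; Σ_t [1,4]: t=1:−1/6912 t=2:+1/864 t=3:−1/1152 t=4:+1/17280 = 7/34560; (3j)²=1/429 [(4 5 5; -1 0 1)], sign=+1
I_A²/I_B² = (2/429)/(1/429) = 2/1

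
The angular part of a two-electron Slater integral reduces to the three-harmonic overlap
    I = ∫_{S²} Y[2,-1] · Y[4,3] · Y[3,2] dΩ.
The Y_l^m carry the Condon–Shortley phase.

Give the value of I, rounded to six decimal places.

0.000000

m-sum = -1 + 3 + 2 = 4 ≠ 0 ⇒ I = 0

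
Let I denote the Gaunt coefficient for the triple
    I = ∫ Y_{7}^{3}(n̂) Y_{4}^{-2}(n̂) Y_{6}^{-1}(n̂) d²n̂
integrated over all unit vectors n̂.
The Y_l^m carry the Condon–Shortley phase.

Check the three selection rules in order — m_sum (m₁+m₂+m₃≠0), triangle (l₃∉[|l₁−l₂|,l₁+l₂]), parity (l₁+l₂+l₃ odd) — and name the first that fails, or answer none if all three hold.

parity

Σmᵢ = 0  ✓
l₃∈[|l₁−l₂|,l₁+l₂]=[3,11], have l₃=6  ✓
Σlᵢ = 17 ⇒ odd  ✗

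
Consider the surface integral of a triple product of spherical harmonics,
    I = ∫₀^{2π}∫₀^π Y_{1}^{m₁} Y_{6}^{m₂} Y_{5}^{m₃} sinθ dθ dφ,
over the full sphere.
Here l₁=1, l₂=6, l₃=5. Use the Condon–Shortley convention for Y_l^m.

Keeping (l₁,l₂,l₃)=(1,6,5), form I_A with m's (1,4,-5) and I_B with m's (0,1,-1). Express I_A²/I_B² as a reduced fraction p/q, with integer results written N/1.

1/35

l's match ⇒ only the (l;m) 3-j factors differ between A and B.
A: triangle coeff Δ(1,6,5) = 1/858; Σ_t [0,0]: t=0:+1/7257600 = 1/7257600; (3j)²=1/858 [(1 6 5; 1 4 -5)], sign=+1
B: triangle coeff Δ(1,6,5) = 1/858; Σ_t [1,1]: t=1:−1/17280 = -1/17280; (3j)²=35/858 [(1 6 5; 0 1 -1)], sign=-1
I_A²/I_B² = (1/858)/(35/858) = 1/35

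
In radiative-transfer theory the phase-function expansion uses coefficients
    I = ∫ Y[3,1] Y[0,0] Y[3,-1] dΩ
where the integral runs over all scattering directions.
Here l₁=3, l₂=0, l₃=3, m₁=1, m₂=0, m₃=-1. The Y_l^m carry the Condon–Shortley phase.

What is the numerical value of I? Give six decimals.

m-sum 0 ✓  L=6 even ✓  3≤3≤3 ✓
Π(2lᵢ+1) = 7×1×7 = 49
triangle coeff Δ(3,0,3) = 1/7
Σ_t [0,0]: t=0:+1/36 = 1/36
(3j)²=1/7 [(3 0 3; 0 0 0)], sign=-1
Σ_t [0,0]: t=0:+1/48 = 1/48
(3j)²=1/7 [(3 0 3; 1 0 -1)], sign=+1
⇒ 4πI² = 1/1
I = (-1)√(1/1/(4π)) = -0.28209479

-0.282095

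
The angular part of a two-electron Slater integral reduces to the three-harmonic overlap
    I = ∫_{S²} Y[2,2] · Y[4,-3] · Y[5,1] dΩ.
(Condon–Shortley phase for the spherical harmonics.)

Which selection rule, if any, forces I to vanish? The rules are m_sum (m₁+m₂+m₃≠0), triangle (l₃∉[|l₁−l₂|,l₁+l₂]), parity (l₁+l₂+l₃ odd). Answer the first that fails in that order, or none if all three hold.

m₁+m₂+m₃ = 2 − 3 + 1 = 0  ✓
triangle: |2−4|=2 ≤ l₃=5 ≤ 2+4=6  ✓
parity: l₁+l₂+l₃ = 11 is odd  ✗

parity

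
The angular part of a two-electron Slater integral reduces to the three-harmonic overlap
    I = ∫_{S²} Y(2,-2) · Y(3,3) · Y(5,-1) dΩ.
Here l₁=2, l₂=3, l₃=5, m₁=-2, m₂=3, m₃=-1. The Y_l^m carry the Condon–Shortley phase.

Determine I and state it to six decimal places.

-0.023961

m-sum 0 ✓  L=10 even ✓  1≤5≤5 ✓
Π(2lᵢ+1) = 5×7×11 = 385
triangle coeff Δ(2,3,5) = 1/2310
Σ_t [0,0]: t=0:+1/144 = 1/144
(3j)²=10/231 [(2 3 5; 0 0 0)], sign=-1
Σ_t [0,0]: t=0:+1/17280 = 1/17280
(3j)²=1/2310 [(2 3 5; -2 3 -1)], sign=+1
⇒ 4πI² = 5/693
I = (-1)√(5/693/(4π)) = -0.02396147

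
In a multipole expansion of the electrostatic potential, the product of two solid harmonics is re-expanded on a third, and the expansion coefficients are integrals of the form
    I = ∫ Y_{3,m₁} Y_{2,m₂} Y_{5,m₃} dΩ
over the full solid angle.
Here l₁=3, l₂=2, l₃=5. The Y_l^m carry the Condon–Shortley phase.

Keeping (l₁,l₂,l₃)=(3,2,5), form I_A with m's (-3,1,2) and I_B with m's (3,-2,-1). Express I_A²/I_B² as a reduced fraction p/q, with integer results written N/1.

7/1

Shared (l₁,l₂,l₃)=(3,2,5): N and (l;000)² cancel in I_A²/I_B².
A: Δ = 0!·6!·4!/11! = 1/2310; Racah Σ t=0..0: t=0:+1/4320 = 1/4320; ⇒ 3j(3 2 5; -3 1 2)² = 1/330, sgn -1
B: Δ = 0!·6!·4!/11! = 1/2310; Racah Σ t=0..0: t=0:+1/17280 = 1/17280; ⇒ 3j(3 2 5; 3 -2 -1)² = 1/2310, sgn +1
I_A²/I_B² = (1/330)/(1/2310) = 7/1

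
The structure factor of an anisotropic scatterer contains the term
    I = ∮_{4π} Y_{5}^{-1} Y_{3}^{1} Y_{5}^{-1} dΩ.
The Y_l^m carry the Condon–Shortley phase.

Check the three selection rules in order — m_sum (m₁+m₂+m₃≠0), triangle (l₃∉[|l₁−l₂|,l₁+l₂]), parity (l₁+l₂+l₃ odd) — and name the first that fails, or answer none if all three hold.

m_sum

Σmᵢ = -1  ✗
l₃∈[|l₁−l₂|,l₁+l₂]=[2,8], have l₃=5
Σlᵢ = 13 ⇒ odd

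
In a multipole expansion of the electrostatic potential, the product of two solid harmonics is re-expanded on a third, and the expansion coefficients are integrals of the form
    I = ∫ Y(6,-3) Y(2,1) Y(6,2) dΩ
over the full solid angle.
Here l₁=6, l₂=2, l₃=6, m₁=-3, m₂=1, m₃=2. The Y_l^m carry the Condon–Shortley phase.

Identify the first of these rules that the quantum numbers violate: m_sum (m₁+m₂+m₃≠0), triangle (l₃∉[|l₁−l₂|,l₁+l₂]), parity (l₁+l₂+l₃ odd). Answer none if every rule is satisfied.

azimuthal sum: -3 + 1 + 2 = 0  ✓
4 ≤ 6 ≤ 8 (triangle on l)  ✓
L = 6 + 2 + 6 = 14 (even)  ✓

none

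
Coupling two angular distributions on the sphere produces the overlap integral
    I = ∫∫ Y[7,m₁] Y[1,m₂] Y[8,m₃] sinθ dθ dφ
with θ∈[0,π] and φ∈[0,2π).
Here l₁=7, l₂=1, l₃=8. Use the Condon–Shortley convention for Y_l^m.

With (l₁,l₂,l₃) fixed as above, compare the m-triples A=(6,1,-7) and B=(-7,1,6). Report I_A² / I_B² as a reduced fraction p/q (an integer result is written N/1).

105/1

l's match ⇒ only the (l;m) 3-j factors differ between A and B.
A: triangle coeff Δ(7,1,8) = 1/2040; Σ_t [0,0]: t=0:+1/12454041600 = 1/12454041600; (3j)²=7/136 [(7 1 8; 6 1 -7)], sign=-1
B: triangle coeff Δ(7,1,8) = 1/2040; Σ_t [0,0]: t=0:+1/174356582400 = 1/174356582400; (3j)²=1/2040 [(7 1 8; -7 1 6)], sign=+1
I_A²/I_B² = (7/136)/(1/2040) = 105/1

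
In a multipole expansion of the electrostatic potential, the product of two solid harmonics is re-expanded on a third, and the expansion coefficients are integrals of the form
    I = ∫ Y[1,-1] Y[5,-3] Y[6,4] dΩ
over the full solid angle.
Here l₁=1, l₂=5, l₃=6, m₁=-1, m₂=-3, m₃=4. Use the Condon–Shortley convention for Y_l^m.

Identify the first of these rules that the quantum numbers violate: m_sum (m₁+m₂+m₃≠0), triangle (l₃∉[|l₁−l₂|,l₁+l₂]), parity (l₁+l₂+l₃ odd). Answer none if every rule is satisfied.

none

azimuthal sum: -1 − 3 + 4 = 0  ✓
4 ≤ 6 ≤ 6 (triangle on l)  ✓
L = 1 + 5 + 6 = 12 (even)  ✓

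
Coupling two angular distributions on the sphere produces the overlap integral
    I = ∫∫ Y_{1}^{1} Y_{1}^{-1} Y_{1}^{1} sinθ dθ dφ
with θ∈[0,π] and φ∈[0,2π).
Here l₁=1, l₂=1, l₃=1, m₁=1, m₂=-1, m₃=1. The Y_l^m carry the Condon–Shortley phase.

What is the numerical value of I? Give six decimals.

0.000000

Σmᵢ = 1 ≠ 0, so the φ-integral vanishes; I = 0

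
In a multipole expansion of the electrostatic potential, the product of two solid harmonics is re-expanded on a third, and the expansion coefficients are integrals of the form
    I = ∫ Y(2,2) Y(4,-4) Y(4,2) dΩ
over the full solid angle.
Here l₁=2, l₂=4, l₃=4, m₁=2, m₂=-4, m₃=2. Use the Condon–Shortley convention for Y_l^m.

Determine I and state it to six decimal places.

m-sum 0 ✓  L=10 even ✓  2≤4≤6 ✓
Π(2lᵢ+1) = 5×9×9 = 405
triangle coeff Δ(2,4,4) = 1/13860
Σ_t [0,2]: t=0:+1/192 t=1:−1/36 t=2:+1/192 = -5/288
(3j)²=20/693 [(2 4 4; 0 0 0)], sign=-1
Σ_t [0,0]: t=0:+1/2880 = 1/2880
(3j)²=2/165 [(2 4 4; 2 -4 2)], sign=+1
⇒ 4πI² = 120/847
I = (-1)√(120/847/(4π)) = -0.10618031

-0.106180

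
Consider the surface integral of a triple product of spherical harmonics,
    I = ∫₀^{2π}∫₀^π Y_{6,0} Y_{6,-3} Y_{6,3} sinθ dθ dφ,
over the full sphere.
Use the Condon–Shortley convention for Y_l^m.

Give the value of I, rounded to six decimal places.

0.123095

Rules hold: Σm=0, L=18 even, 0≤6≤12.
N = 13·13·13 = 2197
Δ = 6!·6!·6!/19! = 1/325909584
Racah Σ t=0..6: t=0:+1/373248000 t=1:−1/1728000 t=2:+1/110592 t=3:−1/46656 t=4:+1/110592 t=5:−1/1728000 t=6:+1/373248000 = -7/1555200
⇒ 3j(6 6 6; 0 0 0)² = 400/46189, sgn -1
Racah Σ t=0..3: t=0:+1/18662400 t=1:−1/691200 t=2:+1/276480 t=3:−1/933120 = 43/37324800
⇒ 3j(6 6 6; 0 -3 3)² = 1849/184756, sgn -1
4πI² = N·(3j₀)²·(3jₘ)² = 2403700/12623809
I = +1·√(0.19041/4π) = 0.12309488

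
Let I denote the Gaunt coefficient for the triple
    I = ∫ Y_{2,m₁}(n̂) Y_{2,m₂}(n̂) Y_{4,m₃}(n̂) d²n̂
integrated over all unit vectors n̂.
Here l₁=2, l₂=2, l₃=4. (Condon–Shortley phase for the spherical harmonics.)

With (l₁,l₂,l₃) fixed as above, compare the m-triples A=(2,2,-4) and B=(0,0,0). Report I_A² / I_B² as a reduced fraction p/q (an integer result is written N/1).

Shared (l₁,l₂,l₃)=(2,2,4): N and (l;000)² cancel in I_A²/I_B².
A: Δ = 0!·4!·4!/9! = 1/630; Racah Σ t=0..0: t=0:+1/576 = 1/576; ⇒ 3j(2 2 4; 2 2 -4)² = 1/9, sgn +1
B: Δ = 0!·4!·4!/9! = 1/630; Racah Σ t=0..0: t=0:+1/16 = 1/16; ⇒ 3j(2 2 4; 0 0 0)² = 2/35, sgn +1
I_A²/I_B² = (1/9)/(2/35) = 35/18

35/18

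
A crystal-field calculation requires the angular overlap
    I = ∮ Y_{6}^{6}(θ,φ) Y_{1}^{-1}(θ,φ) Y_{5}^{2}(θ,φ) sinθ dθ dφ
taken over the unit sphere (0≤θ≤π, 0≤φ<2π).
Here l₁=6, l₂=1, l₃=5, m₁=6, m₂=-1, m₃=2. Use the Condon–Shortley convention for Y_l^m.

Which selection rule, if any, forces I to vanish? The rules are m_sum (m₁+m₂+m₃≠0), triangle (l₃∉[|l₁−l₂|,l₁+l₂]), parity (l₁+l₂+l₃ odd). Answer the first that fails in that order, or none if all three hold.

m_sum

Σmᵢ = 7  ✗
l₃∈[|l₁−l₂|,l₁+l₂]=[5,7], have l₃=5
Σlᵢ = 12 ⇒ even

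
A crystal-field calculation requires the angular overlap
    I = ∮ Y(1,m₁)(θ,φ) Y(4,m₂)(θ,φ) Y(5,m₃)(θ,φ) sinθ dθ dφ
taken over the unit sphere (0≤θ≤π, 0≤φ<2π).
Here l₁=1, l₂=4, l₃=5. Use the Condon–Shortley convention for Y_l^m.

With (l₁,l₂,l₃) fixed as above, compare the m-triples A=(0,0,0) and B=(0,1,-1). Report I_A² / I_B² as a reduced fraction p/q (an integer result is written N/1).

25/24

l's match ⇒ only the (l;m) 3-j factors differ between A and B.
A: triangle coeff Δ(1,4,5) = 1/495; Σ_t [0,0]: t=0:+1/576 = 1/576; (3j)²=5/99 [(1 4 5; 0 0 0)], sign=-1
B: triangle coeff Δ(1,4,5) = 1/495; Σ_t [0,0]: t=0:+1/720 = 1/720; (3j)²=8/165 [(1 4 5; 0 1 -1)], sign=+1
I_A²/I_B² = (5/99)/(8/165) = 25/24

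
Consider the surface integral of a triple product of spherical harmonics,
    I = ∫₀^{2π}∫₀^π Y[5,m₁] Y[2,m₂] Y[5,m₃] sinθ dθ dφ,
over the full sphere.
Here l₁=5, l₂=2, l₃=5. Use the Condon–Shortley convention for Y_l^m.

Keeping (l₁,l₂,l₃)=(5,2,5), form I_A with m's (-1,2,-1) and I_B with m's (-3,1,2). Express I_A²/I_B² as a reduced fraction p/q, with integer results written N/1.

3/2

Shared (l₁,l₂,l₃)=(5,2,5): N and (l;000)² cancel in I_A²/I_B².
A: Δ = 2!·8!·2!/13! = 1/38610; Racah Σ t=2..2: t=2:+1/2304 = 1/2304; ⇒ 3j(5 2 5; -1 2 -1)² = 5/143, sgn +1
B: Δ = 2!·8!·2!/13! = 1/38610; Racah Σ t=1..2: t=1:−1/10080 t=2:+1/2880 = 1/4032; ⇒ 3j(5 2 5; -3 1 2)² = 10/429, sgn -1
I_A²/I_B² = (5/143)/(10/429) = 3/2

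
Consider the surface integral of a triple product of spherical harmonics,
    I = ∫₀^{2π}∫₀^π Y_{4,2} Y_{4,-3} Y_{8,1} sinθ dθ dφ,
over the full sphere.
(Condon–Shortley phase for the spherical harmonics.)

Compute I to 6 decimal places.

-0.053166

Rules hold: Σm=0, L=16 even, 0≤8≤8.
N = 9·9·17 = 1377
Δ = 0!·8!·8!/17! = 1/218790
Racah Σ t=0..0: t=0:+1/331776 = 1/331776
⇒ 3j(4 4 8; 0 0 0)² = 490/21879, sgn +1
Racah Σ t=0..0: t=0:+1/7257600 = 1/7257600
⇒ 3j(4 4 8; 2 -3 1)² = 14/12155, sgn -1
4πI² = N·(3j₀)²·(3jₘ)² = 12348/347633
I = -1·√(0.0355202/4π) = -0.05316586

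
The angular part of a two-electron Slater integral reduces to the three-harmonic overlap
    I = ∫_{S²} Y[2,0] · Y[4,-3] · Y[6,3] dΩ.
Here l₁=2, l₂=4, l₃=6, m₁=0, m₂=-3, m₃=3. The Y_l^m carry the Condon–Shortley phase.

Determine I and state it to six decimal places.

m-sum 0 ✓  L=12 even ✓  2≤6≤6 ✓
Π(2lᵢ+1) = 5×9×13 = 585
triangle coeff Δ(2,4,6) = 1/6435
Σ_t [0,0]: t=0:+1/2304 = 1/2304
(3j)²=5/143 [(2 4 6; 0 0 0)], sign=+1
Σ_t [0,0]: t=0:+1/20160 = 1/20160
(3j)²=12/715 [(2 4 6; 0 -3 3)], sign=-1
⇒ 4πI² = 540/1573
I = (-1)√(540/1573/(4π)) = -0.16528277

-0.165283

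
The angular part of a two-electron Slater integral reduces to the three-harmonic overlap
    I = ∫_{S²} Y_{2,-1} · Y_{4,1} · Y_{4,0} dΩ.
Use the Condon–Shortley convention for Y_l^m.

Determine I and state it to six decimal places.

-0.044869

m-sum 0 ✓  L=10 even ✓  2≤4≤6 ✓
Π(2lᵢ+1) = 5×9×9 = 405
triangle coeff Δ(2,4,4) = 1/13860
Σ_t [0,2]: t=0:+1/192 t=1:−1/36 t=2:+1/192 = -5/288
(3j)²=20/693 [(2 4 4; 0 0 0)], sign=-1
Σ_t [1,2]: t=1:−1/96 t=2:+1/72 = 1/288
(3j)²=1/462 [(2 4 4; -1 1 0)], sign=+1
⇒ 4πI² = 150/5929
I = (-1)√(150/5929/(4π)) = -0.04486937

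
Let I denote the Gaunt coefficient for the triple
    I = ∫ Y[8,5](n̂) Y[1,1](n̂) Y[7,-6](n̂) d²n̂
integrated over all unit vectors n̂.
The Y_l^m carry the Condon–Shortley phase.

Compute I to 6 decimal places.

-0.052996

Rules hold: Σm=0, L=16 even, 7≤7≤9.
N = 17·3·15 = 765
Δ = 2!·14!·0!/17! = 1/2040
Racah Σ t=1..1: t=1:−1/25401600 = -1/25401600
⇒ 3j(8 1 7; 0 0 0)² = 8/255, sgn +1
Racah Σ t=2..2: t=2:+1/12454041600 = 1/12454041600
⇒ 3j(8 1 7; 5 1 -6)² = 1/680, sgn -1
4πI² = N·(3j₀)²·(3jₘ)² = 3/85
I = -1·√(0.0352941/4π) = -0.05299638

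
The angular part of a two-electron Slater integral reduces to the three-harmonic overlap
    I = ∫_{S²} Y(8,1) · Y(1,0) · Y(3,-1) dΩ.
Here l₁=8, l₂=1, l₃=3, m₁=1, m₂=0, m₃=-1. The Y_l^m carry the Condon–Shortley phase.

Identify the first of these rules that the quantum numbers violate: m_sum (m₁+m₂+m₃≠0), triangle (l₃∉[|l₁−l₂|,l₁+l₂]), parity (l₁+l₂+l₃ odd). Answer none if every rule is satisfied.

triangle

azimuthal sum: 1 + 0 − 1 = 0  ✓
7 ≤ 3 ≤ 9 (triangle on l)  ✗
L = 8 + 1 + 3 = 12 (even)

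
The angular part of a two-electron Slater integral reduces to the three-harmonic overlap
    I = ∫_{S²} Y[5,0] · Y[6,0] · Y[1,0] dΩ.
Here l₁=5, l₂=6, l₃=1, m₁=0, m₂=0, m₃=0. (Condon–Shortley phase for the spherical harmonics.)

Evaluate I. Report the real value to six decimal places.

0.245154

Checks pass: Σm=0; 12 even; l₃=1∈[1,11].
(2·5+1)(2·6+1)(2·1+1) = 429
Δ: 10! 0! 2! / 13! → 1/858
sum: t=5:−1/14400 = -1/14400
3j²(5 6 1; 0 0 0) = Δ·Π!·Σ² = 6/143  (sign +1)
(m-triple is (0,0,0) — same symbol as above.)
combine: 4πI² = 429·6/143·6/143 = 108/143
take √, sign +1: I = 0.24515397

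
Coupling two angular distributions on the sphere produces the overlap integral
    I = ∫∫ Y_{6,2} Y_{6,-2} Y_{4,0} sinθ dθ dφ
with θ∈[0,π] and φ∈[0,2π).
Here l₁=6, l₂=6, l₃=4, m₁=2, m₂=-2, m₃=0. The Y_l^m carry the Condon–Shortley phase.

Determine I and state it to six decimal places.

0.016594

m-sum 0 ✓  L=16 even ✓  0≤4≤12 ✓
Π(2lᵢ+1) = 13×13×9 = 1521
triangle coeff Δ(6,6,4) = 1/15315300
Σ_t [2,6]: t=2:+1/829440 t=3:−1/25920 t=4:+1/9216 t=5:−1/25920 t=6:+1/829440 = 7/207360
(3j)²=28/2431 [(6 6 4; 0 0 0)], sign=+1
Σ_t [0,4]: t=0:+1/23224320 t=1:−1/181440 t=2:+1/23040 t=3:−1/25920 t=4:+1/331776 = 11/4644864
(3j)²=11/55692 [(6 6 4; 2 -2 0)], sign=+1
⇒ 4πI² = 1/289
I = (+1)√(1/289/(4π)) = 0.01659381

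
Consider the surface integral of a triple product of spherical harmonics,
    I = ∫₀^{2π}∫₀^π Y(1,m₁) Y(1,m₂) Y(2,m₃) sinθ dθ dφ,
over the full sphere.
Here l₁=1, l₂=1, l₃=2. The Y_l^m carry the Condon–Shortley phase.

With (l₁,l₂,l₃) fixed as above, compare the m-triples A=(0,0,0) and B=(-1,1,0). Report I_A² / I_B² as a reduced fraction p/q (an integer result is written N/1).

Same 1,1,2: normalisation and zero-m 3j drop out of the ratio.
A: Δ: 0! 2! 2! / 5! → 1/30; sum: t=0:+1/1 = 1/1; 3j²(1 1 2; 0 0 0) = Δ·Π!·Σ² = 2/15  (sign +1)
B: Δ: 0! 2! 2! / 5! → 1/30; sum: t=0:+1/4 = 1/4; 3j²(1 1 2; -1 1 0) = Δ·Π!·Σ² = 1/30  (sign +1)
I_A²/I_B² = (2/15)/(1/30) = 4/1

4/1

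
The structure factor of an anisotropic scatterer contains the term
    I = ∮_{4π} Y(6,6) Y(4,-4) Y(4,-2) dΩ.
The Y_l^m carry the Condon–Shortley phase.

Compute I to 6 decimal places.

-0.163436

m-sum 0 ✓  L=14 even ✓  2≤4≤10 ✓
Π(2lᵢ+1) = 13×9×9 = 1053
triangle coeff Δ(6,4,4) = 1/1261260
Σ_t [2,4]: t=2:+1/4608 t=3:−1/1296 t=4:+1/4608 = -7/20736
(3j)²=20/1287 [(6 4 4; 0 0 0)], sign=-1
Σ_t [0,0]: t=0:+1/1036800 = 1/1036800
(3j)²=4/195 [(6 4 4; 6 -4 -2)], sign=+1
⇒ 4πI² = 48/143
I = (-1)√(48/143/(4π)) = -0.16343598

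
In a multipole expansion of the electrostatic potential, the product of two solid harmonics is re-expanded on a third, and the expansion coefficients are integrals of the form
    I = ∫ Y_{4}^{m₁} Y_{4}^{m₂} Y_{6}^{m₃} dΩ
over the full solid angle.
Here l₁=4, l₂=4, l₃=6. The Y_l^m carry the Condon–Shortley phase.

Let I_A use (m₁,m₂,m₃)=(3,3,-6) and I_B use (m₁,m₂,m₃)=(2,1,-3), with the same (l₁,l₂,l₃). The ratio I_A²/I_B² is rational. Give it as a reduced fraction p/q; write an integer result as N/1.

22/5

Same 4,4,6: normalisation and zero-m 3j drop out of the ratio.
A: Δ: 2! 6! 6! / 15! → 1/1261260; sum: t=1:−1/518400 = -1/518400; 3j²(4 4 6; 3 3 -6) = Δ·Π!·Σ² = 7/195  (sign -1)
B: Δ: 2! 6! 6! / 15! → 1/1261260; sum: t=0:+1/11520 t=1:−1/5760 t=2:+1/51840 = -7/103680; 3j²(4 4 6; 2 1 -3) = Δ·Π!·Σ² = 7/858  (sign +1)
I_A²/I_B² = (7/195)/(7/858) = 22/5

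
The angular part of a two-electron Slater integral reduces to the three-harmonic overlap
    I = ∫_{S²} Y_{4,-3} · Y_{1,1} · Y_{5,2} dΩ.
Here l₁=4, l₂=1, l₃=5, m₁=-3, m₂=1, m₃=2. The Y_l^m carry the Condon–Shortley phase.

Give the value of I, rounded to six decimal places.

Checks pass: Σm=0; 10 even; l₃=5∈[3,5].
(2·4+1)(2·1+1)(2·5+1) = 297
Δ: 0! 8! 2! / 11! → 1/495
sum: t=0:+1/576 = 1/576
3j²(4 1 5; 0 0 0) = Δ·Π!·Σ² = 5/99  (sign -1)
sum: t=0:+1/10080 = 1/10080
3j²(4 1 5; -3 1 2) = Δ·Π!·Σ² = 1/165  (sign -1)
combine: 4πI² = 297·5/99·1/165 = 1/11
take √, sign +1: I = 0.08505478

0.085055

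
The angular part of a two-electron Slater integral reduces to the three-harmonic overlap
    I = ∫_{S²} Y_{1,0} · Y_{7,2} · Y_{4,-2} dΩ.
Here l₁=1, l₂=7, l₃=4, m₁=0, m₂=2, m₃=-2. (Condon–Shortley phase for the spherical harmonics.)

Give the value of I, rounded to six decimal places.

|1−7|≤4≤1+7 violated ⇒ I = 0

0.000000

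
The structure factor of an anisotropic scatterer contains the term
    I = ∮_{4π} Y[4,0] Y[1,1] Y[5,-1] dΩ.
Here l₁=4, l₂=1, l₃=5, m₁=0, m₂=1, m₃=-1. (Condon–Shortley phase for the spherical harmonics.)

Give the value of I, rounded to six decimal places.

Rules hold: Σm=0, L=10 even, 3≤5≤5.
N = 9·3·11 = 297
Δ = 0!·8!·2!/11! = 1/495
Racah Σ t=0..0: t=0:+1/576 = 1/576
⇒ 3j(4 1 5; 0 0 0)² = 5/99, sgn -1
Racah Σ t=0..0: t=0:+1/1152 = 1/1152
⇒ 3j(4 1 5; 0 1 -1)² = 1/33, sgn +1
4πI² = N·(3j₀)²·(3jₘ)² = 5/11
I = -1·√(0.454545/4π) = -0.19018827

-0.190188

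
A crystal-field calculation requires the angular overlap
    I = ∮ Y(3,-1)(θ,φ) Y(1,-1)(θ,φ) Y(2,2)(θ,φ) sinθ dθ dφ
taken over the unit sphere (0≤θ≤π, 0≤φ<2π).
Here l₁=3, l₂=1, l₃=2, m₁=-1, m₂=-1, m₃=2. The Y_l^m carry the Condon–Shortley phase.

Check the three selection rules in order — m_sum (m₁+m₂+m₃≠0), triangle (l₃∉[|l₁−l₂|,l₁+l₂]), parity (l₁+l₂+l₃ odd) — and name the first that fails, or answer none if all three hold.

none

m₁+m₂+m₃ = -1 − 1 + 2 = 0  ✓
triangle: |3−1|=2 ≤ l₃=2 ≤ 3+1=4  ✓
parity: l₁+l₂+l₃ = 6 is even  ✓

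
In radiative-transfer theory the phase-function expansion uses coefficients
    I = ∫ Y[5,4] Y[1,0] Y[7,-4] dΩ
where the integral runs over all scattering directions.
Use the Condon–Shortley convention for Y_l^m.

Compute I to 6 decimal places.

|5−1|≤7≤5+1 violated ⇒ I = 0

0.000000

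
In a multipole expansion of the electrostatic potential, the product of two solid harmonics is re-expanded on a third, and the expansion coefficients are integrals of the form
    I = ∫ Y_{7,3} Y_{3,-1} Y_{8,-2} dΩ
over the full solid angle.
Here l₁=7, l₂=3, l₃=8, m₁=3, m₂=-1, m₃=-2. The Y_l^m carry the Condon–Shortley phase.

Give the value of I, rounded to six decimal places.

Rules hold: Σm=0, L=18 even, 4≤8≤10.
N = 15·7·17 = 1785
Δ = 2!·12!·4!/19! = 1/5290740
Racah Σ t=0..2: t=0:+1/7257600 t=1:−1/2073600 t=2:+1/7257600 = -1/4838400
⇒ 3j(7 3 8; 0 0 0)² = 252/20995, sgn -1
Racah Σ t=0..2: t=0:+1/7741440 t=1:−1/13063680 t=2:+1/348364800 = 29/522547200
⇒ 3j(7 3 8; 3 -1 -2)² = 1682/264537, sgn +1
4πI² = N·(3j₀)²·(3jₘ)² = 141288/1037153
I = -1·√(0.136227/4π) = -0.10411811

-0.104118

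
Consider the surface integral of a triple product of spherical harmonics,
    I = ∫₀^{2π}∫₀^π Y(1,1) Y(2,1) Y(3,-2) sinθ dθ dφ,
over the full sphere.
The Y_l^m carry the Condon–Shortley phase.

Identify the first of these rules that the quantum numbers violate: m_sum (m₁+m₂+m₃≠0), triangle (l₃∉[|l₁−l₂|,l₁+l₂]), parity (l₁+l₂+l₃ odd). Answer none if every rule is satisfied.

m₁+m₂+m₃ = 1 + 1 − 2 = 0  ✓
triangle: |1−2|=1 ≤ l₃=3 ≤ 1+2=3  ✓
parity: l₁+l₂+l₃ = 6 is even  ✓

none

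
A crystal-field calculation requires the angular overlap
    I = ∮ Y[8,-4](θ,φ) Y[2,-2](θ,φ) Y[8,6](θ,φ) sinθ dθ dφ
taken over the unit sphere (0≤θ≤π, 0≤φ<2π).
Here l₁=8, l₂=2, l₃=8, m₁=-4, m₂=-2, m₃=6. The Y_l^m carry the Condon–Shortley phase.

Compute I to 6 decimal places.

-0.126680

Checks pass: Σm=0; 18 even; l₃=8∈[6,10].
(2·8+1)(2·2+1)(2·8+1) = 1445
Δ: 2! 14! 2! / 19! → 1/348840
sum: t=0:+1/116121600 t=1:−1/25401600 t=2:+1/116121600 = -1/45158400
3j²(8 2 8; 0 0 0) = Δ·Π!·Σ² = 24/1615  (sign -1)
sum: t=0:+1/3832012800 = 1/3832012800
3j²(8 2 8; -4 -2 6) = Δ·Π!·Σ² = 91/9690  (sign +1)
combine: 4πI² = 1445·24/1615·91/9690 = 364/1805
take √, sign -1: I = -0.12667974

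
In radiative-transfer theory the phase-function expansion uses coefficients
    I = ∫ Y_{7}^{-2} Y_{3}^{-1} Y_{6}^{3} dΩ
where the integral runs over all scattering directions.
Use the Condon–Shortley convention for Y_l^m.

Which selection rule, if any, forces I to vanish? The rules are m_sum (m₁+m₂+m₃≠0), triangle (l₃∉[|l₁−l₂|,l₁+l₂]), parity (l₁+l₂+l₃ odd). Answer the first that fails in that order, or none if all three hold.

none

Σmᵢ = 0  ✓
l₃∈[|l₁−l₂|,l₁+l₂]=[4,10], have l₃=6  ✓
Σlᵢ = 16 ⇒ even  ✓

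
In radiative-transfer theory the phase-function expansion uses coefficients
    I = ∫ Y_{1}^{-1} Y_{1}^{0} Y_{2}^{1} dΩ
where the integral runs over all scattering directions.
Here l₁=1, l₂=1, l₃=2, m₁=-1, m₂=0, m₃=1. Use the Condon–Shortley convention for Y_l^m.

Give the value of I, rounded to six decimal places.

Checks pass: Σm=0; 4 even; l₃=2∈[0,2].
(2·1+1)(2·1+1)(2·2+1) = 45
Δ: 0! 2! 2! / 5! → 1/30
sum: t=0:+1/1 = 1/1
3j²(1 1 2; 0 0 0) = Δ·Π!·Σ² = 2/15  (sign +1)
sum: t=0:+1/2 = 1/2
3j²(1 1 2; -1 0 1) = Δ·Π!·Σ² = 1/10  (sign -1)
combine: 4πI² = 45·2/15·1/10 = 3/5
take √, sign -1: I = -0.21850969

-0.218510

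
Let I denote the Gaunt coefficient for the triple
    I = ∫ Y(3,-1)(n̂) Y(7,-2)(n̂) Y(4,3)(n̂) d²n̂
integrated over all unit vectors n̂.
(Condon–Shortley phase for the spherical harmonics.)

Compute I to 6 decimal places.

0.090400

m-sum 0 ✓  L=14 even ✓  4≤4≤10 ✓
Π(2lᵢ+1) = 7×15×9 = 945
triangle coeff Δ(3,7,4) = 1/45045
Σ_t [3,3]: t=3:−1/20736 = -1/20736
(3j)²=35/1287 [(3 7 4; 0 0 0)], sign=-1
Σ_t [4,4]: t=4:+1/241920 = 1/241920
(3j)²=4/1001 [(3 7 4; -1 -2 3)], sign=-1
⇒ 4πI² = 2100/20449
I = (+1)√(2100/20449/(4π)) = 0.09040005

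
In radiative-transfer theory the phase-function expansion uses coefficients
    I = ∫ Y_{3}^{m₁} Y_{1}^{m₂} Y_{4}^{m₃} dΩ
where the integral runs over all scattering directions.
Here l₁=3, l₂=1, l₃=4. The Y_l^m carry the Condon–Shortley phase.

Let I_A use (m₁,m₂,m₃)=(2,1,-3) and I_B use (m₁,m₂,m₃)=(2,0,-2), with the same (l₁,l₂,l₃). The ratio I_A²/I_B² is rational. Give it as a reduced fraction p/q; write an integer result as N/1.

l's match ⇒ only the (l;m) 3-j factors differ between A and B.
A: triangle coeff Δ(3,1,4) = 1/252; Σ_t [0,0]: t=0:+1/240 = 1/240; (3j)²=1/12 [(3 1 4; 2 1 -3)], sign=-1
B: triangle coeff Δ(3,1,4) = 1/252; Σ_t [0,0]: t=0:+1/120 = 1/120; (3j)²=1/21 [(3 1 4; 2 0 -2)], sign=+1
I_A²/I_B² = (1/12)/(1/21) = 7/4

7/4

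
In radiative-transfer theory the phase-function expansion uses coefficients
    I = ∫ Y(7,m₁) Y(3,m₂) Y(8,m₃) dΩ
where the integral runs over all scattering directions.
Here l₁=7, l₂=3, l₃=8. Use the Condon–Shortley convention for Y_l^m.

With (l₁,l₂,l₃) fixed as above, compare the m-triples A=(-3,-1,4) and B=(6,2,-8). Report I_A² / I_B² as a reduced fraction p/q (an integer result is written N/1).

l's match ⇒ only the (l;m) 3-j factors differ between A and B.
A: triangle coeff Δ(7,3,8) = 1/5290740; Σ_t [0,2]: t=0:+1/58060800 t=1:−1/13063680 t=2:+1/46448640 = -79/2090188800; (3j)²=68651/5290740 [(7 3 8; -3 -1 4)], sign=-1
B: triangle coeff Δ(7,3,8) = 1/5290740; Σ_t [1,1]: t=1:−1/11496038400 = -1/11496038400; (3j)²=65/2907 [(7 3 8; 6 2 -8)], sign=-1
I_A²/I_B² = (68651/5290740)/(65/2907) = 68651/118300

68651/118300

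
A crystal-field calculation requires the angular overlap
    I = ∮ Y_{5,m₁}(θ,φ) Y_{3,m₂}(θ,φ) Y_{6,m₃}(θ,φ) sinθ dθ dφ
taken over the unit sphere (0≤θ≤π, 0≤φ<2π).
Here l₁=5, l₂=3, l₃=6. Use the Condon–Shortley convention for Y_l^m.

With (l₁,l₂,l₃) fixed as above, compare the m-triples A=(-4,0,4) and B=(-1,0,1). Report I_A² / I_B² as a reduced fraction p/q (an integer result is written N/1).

Shared (l₁,l₂,l₃)=(5,3,6): N and (l;000)² cancel in I_A²/I_B².
A: Δ = 2!·8!·4!/15! = 1/675675; Racah Σ t=1..2: t=1:−1/161280 t=2:+1/60480 = 1/96768; ⇒ 3j(5 3 6; -4 0 4)² = 15/1001, sgn +1
B: Δ = 2!·8!·4!/15! = 1/675675; Racah Σ t=0..2: t=0:+1/17280 t=1:−1/2880 t=2:+1/6912 = -1/6912; ⇒ 3j(5 3 6; -1 0 1)² = 5/429, sgn +1
I_A²/I_B² = (15/1001)/(5/429) = 9/7

9/7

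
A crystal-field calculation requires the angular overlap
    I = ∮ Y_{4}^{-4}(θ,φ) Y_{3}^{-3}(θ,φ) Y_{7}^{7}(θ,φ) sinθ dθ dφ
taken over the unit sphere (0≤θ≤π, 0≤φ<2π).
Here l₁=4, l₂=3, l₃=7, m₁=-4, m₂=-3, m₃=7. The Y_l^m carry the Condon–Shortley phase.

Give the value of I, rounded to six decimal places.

m-sum 0 ✓  L=14 even ✓  1≤7≤7 ✓
Π(2lᵢ+1) = 9×7×15 = 945
triangle coeff Δ(4,3,7) = 1/45045
Σ_t [0,0]: t=0:+1/20736 = 1/20736
(3j)²=35/1287 [(4 3 7; 0 0 0)], sign=-1
Σ_t [0,0]: t=0:+1/29030400 = 1/29030400
(3j)²=1/15 [(4 3 7; -4 -3 7)], sign=+1
⇒ 4πI² = 245/143
I = (-1)√(245/143/(4π)) = -0.36924115

-0.369241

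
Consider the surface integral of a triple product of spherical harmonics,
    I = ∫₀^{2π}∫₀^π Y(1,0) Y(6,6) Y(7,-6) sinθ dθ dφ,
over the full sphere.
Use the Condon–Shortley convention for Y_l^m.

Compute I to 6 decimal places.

0.126157

Rules hold: Σm=0, L=14 even, 5≤7≤7.
N = 3·13·15 = 585
Δ = 0!·2!·12!/15! = 1/1365
Racah Σ t=0..0: t=0:+1/518400 = 1/518400
⇒ 3j(1 6 7; 0 0 0)² = 7/195, sgn -1
Racah Σ t=0..0: t=0:+1/479001600 = 1/479001600
⇒ 3j(1 6 7; 0 6 -6)² = 1/105, sgn -1
4πI² = N·(3j₀)²·(3jₘ)² = 1/5
I = +1·√(0.2/4π) = 0.12615663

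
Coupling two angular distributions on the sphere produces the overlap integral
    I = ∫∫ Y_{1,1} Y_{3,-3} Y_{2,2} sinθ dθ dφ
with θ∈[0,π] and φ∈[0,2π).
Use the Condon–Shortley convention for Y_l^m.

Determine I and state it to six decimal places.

m-sum 0 ✓  L=6 even ✓  2≤2≤4 ✓
Π(2lᵢ+1) = 3×7×5 = 105
triangle coeff Δ(1,3,2) = 1/105
Σ_t [1,1]: t=1:−1/4 = -1/4
(3j)²=3/35 [(1 3 2; 0 0 0)], sign=-1
Σ_t [0,0]: t=0:+1/48 = 1/48
(3j)²=1/7 [(1 3 2; 1 -3 2)], sign=+1
⇒ 4πI² = 9/7
I = (-1)√(9/7/(4π)) = -0.31986543

-0.319865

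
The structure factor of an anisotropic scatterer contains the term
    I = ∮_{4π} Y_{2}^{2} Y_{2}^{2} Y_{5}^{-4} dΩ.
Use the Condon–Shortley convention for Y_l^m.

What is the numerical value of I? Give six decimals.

0.000000

triangle: need 0≤l₃≤4, have 5; I=0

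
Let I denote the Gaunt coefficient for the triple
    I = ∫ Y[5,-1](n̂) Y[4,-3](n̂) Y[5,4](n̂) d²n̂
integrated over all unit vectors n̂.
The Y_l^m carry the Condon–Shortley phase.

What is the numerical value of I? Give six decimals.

-0.168084

Checks pass: Σm=0; 14 even; l₃=5∈[1,9].
(2·5+1)(2·4+1)(2·5+1) = 1089
Δ: 4! 6! 4! / 15! → 1/3153150
sum: t=0:+1/69120 t=1:−1/1728 t=2:+1/576 t=3:−1/1728 t=4:+1/69120 = 7/11520
3j²(5 4 5; 0 0 0) = Δ·Π!·Σ² = 2/143  (sign -1)
sum: t=0:+1/103680 t=1:−1/17280 = -1/20736
3j²(5 4 5; -1 -3 4) = Δ·Π!·Σ² = 10/429  (sign +1)
combine: 4πI² = 1089·2/143·10/429 = 60/169
take √, sign -1: I = -0.16808437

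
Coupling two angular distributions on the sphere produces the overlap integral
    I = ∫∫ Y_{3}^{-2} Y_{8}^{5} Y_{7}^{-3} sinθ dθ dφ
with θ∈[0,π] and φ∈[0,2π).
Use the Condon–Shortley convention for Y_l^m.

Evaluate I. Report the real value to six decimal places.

-0.085867

m-sum 0 ✓  L=18 even ✓  5≤7≤11 ✓
Π(2lᵢ+1) = 7×17×15 = 1785
triangle coeff Δ(3,8,7) = 1/5290740
Σ_t [1,3]: t=1:−1/7257600 t=2:+1/2073600 t=3:−1/7257600 = 1/4838400
(3j)²=252/20995 [(3 8 7; 0 0 0)], sign=-1
Σ_t [3,4]: t=3:−1/87091200 t=4:+1/52254720 = 1/130636800
(3j)²=88/20349 [(3 8 7; -2 5 -3)], sign=+1
⇒ 4πI² = 7392/79781
I = (-1)√(7392/79781/(4π)) = -0.08586700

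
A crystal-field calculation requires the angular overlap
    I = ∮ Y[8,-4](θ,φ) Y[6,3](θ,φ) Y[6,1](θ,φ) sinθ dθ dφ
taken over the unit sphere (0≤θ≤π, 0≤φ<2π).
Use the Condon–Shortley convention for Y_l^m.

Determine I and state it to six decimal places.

-0.032116

Checks pass: Σm=0; 20 even; l₃=6∈[2,14].
(2·8+1)(2·6+1)(2·6+1) = 2873
Δ: 8! 8! 4! / 21! → 1/1309458150
sum: t=2:+1/49766400 t=3:−1/3110400 t=4:+1/1327104 t=5:−1/3110400 t=6:+1/49766400 = 1/6635520
3j²(8 6 6; 0 0 0) = Δ·Π!·Σ² = 350/46189  (sign +1)
sum: t=5:−1/87091200 t=6:+1/12441600 t=7:−1/14515200 t=8:+1/139345920 = 1/139345920
3j²(8 6 6; -4 3 1) = Δ·Π!·Σ² = 5/8398  (sign -1)
combine: 4πI² = 2873·350/46189·5/8398 = 875/67507
take √, sign -1: I = -0.03211624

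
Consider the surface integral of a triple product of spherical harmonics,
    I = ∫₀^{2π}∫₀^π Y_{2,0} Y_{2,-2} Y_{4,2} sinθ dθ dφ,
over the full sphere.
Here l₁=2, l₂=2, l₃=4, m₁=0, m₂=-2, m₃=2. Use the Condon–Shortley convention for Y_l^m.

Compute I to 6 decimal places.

Rules hold: Σm=0, L=8 even, 0≤4≤4.
N = 5·5·9 = 225
Δ = 0!·4!·4!/9! = 1/630
Racah Σ t=0..0: t=0:+1/16 = 1/16
⇒ 3j(2 2 4; 0 0 0)² = 2/35, sgn +1
Racah Σ t=0..0: t=0:+1/96 = 1/96
⇒ 3j(2 2 4; 0 -2 2)² = 1/42, sgn +1
4πI² = N·(3j₀)²·(3jₘ)² = 15/49
I = +1·√(0.306122/4π) = 0.15607835

0.156078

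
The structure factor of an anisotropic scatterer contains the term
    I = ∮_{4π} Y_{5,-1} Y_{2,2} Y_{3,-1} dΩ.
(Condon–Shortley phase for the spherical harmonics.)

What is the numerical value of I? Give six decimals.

-0.092802

Checks pass: Σm=0; 10 even; l₃=3∈[3,7].
(2·5+1)(2·2+1)(2·3+1) = 385
Δ: 4! 6! 0! / 11! → 1/2310
sum: t=2:+1/144 = 1/144
3j²(5 2 3; 0 0 0) = Δ·Π!·Σ² = 10/231  (sign -1)
sum: t=4:+1/1152 = 1/1152
3j²(5 2 3; -1 2 -1) = Δ·Π!·Σ² = 1/154  (sign +1)
combine: 4πI² = 385·10/231·1/154 = 25/231
take √, sign -1: I = -0.09280237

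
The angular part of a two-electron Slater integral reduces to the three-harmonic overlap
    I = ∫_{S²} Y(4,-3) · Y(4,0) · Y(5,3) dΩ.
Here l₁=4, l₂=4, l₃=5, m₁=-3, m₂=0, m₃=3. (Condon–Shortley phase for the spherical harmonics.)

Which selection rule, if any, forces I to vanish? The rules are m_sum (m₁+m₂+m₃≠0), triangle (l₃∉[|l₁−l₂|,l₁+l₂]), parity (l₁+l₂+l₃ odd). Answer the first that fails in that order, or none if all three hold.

parity

Σmᵢ = 0  ✓
l₃∈[|l₁−l₂|,l₁+l₂]=[0,8], have l₃=5  ✓
Σlᵢ = 13 ⇒ odd  ✗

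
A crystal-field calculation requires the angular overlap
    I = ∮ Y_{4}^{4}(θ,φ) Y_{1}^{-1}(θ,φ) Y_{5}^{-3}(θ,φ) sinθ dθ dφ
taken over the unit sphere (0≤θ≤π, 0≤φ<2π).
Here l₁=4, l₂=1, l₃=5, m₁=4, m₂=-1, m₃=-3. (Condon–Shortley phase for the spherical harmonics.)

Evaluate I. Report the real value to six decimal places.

m-sum 0 ✓  L=10 even ✓  3≤5≤5 ✓
Π(2lᵢ+1) = 9×3×11 = 297
triangle coeff Δ(4,1,5) = 1/495
Σ_t [0,0]: t=0:+1/576 = 1/576
(3j)²=5/99 [(4 1 5; 0 0 0)], sign=-1
Σ_t [0,0]: t=0:+1/80640 = 1/80640
(3j)²=1/495 [(4 1 5; 4 -1 -3)], sign=+1
⇒ 4πI² = 1/33
I = (-1)√(1/33/(4π)) = -0.04910640

-0.049106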